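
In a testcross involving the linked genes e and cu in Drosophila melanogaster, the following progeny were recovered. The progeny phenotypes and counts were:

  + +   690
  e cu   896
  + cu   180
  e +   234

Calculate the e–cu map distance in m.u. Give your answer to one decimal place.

20.7 m.u.

The two most frequent classes, + + (690) and e cu (896), are the parental types, so the F1 was + + / e cu.
The recombinant classes are + cu and e +: 180 + 234 = 414.
Recombination frequency = 414/2000 = 0.2070 ≈ 20.7%, i.e. 20.7 m.u.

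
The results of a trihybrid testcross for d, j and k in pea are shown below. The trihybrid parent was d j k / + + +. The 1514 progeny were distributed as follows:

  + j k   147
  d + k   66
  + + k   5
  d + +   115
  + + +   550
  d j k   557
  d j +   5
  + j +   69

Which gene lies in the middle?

The two rarest classes, d j + and + + k, are the double crossovers. Comparing them with the parentals, only the k allele has switched, so k is the middle locus and the order is d – k – j.

k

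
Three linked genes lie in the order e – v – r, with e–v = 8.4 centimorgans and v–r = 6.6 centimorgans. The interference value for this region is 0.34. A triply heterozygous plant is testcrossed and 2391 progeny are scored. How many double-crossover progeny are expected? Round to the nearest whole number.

9

Map distances give recombination frequencies of 0.084 and 0.066 for the two intervals.
With interference 0.34 (so coincidence = 0.66), expected double-crossover frequency = 0.084 × 0.066 × 0.66 = 0.00366.
Expected number = 0.00366 × 2391 = 8.75 ≈ 9.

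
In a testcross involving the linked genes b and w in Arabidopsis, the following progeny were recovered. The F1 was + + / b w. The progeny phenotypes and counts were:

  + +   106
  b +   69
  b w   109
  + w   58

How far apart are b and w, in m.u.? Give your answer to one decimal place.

37.1 m.u.

The recombinant classes are + w and b +: 58 + 69 = 127.
Recombination frequency = 127/342 = 0.3713 ≈ 37.1%, i.e. 37.1 m.u.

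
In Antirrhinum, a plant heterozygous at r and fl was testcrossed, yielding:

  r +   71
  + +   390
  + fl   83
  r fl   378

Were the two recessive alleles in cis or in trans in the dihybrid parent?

The two most frequent classes are + + (390) and r fl (378); these are the parental (non-recombinant) types.
So the F1 carried + + on one chromosome and r fl on the other — the recessive alleles are on the same chromosome (cis / coupling).

cis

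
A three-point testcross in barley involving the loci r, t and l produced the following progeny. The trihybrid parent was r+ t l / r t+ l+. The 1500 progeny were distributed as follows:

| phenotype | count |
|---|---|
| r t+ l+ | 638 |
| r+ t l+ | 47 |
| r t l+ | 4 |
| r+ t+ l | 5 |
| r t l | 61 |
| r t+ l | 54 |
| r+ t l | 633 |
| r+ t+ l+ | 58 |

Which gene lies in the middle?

The two rarest classes, r+ t+ l and r t l+, are the double crossovers. Comparing them with the parentals, only the t allele has switched, so t is the middle locus and the order is r – t – l.

t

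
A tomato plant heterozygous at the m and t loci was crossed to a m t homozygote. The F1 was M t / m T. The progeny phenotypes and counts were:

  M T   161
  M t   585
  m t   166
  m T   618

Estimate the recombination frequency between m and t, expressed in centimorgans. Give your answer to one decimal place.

21.4 centimorgans

The recombinant classes are M T and m t: 161 + 166 = 327.
Recombination frequency = 327/1530 = 0.2137 ≈ 21.4%, i.e. 21.4 centimorgans.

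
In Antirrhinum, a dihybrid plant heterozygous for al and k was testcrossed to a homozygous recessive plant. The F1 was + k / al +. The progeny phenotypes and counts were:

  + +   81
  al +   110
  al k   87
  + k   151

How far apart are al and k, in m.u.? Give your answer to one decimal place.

The recombinant classes are + + and al k: 81 + 87 = 168.
Recombination frequency = 168/429 = 0.3916 ≈ 39.2%, i.e. 39.2 m.u.

39.2 m.u.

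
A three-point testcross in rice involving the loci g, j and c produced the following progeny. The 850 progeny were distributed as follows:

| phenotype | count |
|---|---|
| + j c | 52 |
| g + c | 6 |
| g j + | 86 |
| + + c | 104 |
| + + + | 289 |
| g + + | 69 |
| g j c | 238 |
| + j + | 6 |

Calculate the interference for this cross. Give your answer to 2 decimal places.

The two most frequent reciprocal classes, + + + and g j c, are the parental types, so the F1 was + + + / g j c.
The two rarest classes, + j + and g + c, are the double crossovers. Comparing them with the parentals, only the j allele has switched, so j is the middle locus and the order is c – j – g.
c–j: (190 + 12)/850 = 0.2376; j–g: (121 + 12)/850 = 0.1565.
Expected DCO frequency = 0.2376 × 0.1565 ≈ 0.03718; observed = 12/850 ≈ 0.01412.
Coefficient of coincidence = 0.01412/0.03718 ≈ 0.38; interference = 1 − 0.38 = 0.62.

0.62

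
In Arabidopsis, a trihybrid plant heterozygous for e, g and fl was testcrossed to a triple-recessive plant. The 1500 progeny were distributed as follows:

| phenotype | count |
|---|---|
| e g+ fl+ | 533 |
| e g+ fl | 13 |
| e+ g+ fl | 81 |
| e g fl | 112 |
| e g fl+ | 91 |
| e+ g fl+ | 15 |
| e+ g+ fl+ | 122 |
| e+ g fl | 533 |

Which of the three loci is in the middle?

fl

The two most frequent reciprocal classes, e+ g fl and e g+ fl+, are the parental types, so the F1 was e+ g fl / e g+ fl+.
The two rarest classes, e+ g fl+ and e g+ fl, are the double crossovers. Comparing them with the parentals, only the fl allele has switched, so fl is the middle locus and the order is g – fl – e.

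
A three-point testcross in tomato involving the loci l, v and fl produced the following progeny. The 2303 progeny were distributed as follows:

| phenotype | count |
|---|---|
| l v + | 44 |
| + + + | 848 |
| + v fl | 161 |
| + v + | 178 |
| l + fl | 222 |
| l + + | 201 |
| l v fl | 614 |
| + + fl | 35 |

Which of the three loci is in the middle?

The two most frequent reciprocal classes, l v fl and + + +, are the parental types, so the F1 was l v fl / + + +.
The two rarest classes, l v + and + + fl, are the double crossovers. Comparing them with the parentals, only the fl allele has switched, so fl is the middle locus and the order is l – fl – v.

fl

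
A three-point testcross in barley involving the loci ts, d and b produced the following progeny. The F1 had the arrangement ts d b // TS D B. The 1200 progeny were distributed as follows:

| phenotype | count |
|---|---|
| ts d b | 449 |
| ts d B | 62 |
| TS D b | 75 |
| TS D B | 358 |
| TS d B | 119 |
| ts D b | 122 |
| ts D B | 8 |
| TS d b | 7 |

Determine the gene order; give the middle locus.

The two rarest classes, TS d b and ts D B, are the double crossovers. Comparing them with the parentals, only the ts allele has switched, so ts is the middle locus and the order is d – ts – b.

ts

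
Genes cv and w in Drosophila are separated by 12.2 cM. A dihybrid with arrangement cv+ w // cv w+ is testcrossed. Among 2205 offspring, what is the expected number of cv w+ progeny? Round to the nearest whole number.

A map distance of 12.2 cM corresponds to a recombination frequency of 0.122.
The F1 is cv+ w / cv w+, so cv w+ is a parental gamete class with expected frequency (1 − r)/2 = 0.878/2 = 0.4390.
Expected number = 0.4390 × 2205 = 968.00 ≈ 968.

968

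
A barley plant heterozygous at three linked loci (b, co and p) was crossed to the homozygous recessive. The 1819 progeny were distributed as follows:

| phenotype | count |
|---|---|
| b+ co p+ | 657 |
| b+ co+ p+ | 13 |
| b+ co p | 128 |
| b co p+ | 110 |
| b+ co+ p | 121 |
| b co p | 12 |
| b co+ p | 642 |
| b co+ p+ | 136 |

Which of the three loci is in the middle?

co

The two most frequent reciprocal classes, b+ co p+ and b co+ p, are the parental types, so the F1 was b+ co p+ / b co+ p.
The two rarest classes, b+ co+ p+ and b co p, are the double crossovers. Comparing them with the parentals, only the co allele has switched, so co is the middle locus and the order is p – co – b.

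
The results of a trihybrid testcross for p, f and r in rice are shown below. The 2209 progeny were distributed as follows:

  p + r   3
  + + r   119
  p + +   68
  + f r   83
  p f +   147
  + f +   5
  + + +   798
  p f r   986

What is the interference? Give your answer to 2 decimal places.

0.59

The two most frequent reciprocal classes, + + + and p f r, are the parental types, so the F1 was + + + / p f r.
The two rarest classes, + f + and p + r, are the double crossovers. Comparing them with the parentals, only the f allele has switched, so f is the middle locus and the order is p – f – r.
p–f: (151 + 8)/2209 = 0.0720; f–r: (266 + 8)/2209 = 0.1240.
Expected DCO frequency = 0.0720 × 0.1240 ≈ 0.00893; observed = 8/2209 ≈ 0.00362.
Coefficient of coincidence = 0.00362/0.00893 ≈ 0.41; interference = 1 − 0.41 = 0.59.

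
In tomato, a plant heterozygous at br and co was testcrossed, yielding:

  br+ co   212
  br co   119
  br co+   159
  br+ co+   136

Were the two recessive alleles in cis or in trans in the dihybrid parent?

trans

The two most frequent classes are br+ co (212) and br co+ (159); these are the parental (non-recombinant) types.
So the F1 carried br+ co on one chromosome and br co+ on the other — the recessive alleles are on opposite chromosomes (trans / repulsion).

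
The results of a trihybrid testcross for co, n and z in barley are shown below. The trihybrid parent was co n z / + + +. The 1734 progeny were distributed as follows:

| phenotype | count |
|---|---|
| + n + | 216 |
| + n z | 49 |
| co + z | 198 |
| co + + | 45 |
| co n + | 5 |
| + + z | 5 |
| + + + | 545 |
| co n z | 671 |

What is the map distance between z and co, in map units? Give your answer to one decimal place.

6.0 map units

The two rarest classes, co n + and + + z, are the double crossovers. Comparing them with the parentals, only the z allele has switched, so z is the middle locus and the order is co – z – n.
Crossovers in the co–z interval produce the single-crossover classes + n z and co + + (49 + 45 = 94) plus the double crossovers (10).
RF(co–z) = (94 + 10) / 1734 = 104/1734 = 0.0600 → 6.0 map units.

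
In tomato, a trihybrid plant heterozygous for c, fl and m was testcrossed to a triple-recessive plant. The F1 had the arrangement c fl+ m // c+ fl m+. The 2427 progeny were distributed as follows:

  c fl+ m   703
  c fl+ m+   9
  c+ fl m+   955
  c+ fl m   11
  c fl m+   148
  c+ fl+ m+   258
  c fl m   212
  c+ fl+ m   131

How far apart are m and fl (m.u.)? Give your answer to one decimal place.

The two rarest classes, c fl+ m+ and c+ fl m, are the double crossovers. Comparing them with the parentals, only the m allele has switched, so m is the middle locus and the order is fl – m – c.
Crossovers in the fl–m interval produce the single-crossover classes c fl m and c+ fl+ m+ (212 + 258 = 470) plus the double crossovers (20).
RF(fl–m) = (470 + 20) / 2427 = 490/2427 = 0.2019 → 20.2 m.u.

20.2 m.u.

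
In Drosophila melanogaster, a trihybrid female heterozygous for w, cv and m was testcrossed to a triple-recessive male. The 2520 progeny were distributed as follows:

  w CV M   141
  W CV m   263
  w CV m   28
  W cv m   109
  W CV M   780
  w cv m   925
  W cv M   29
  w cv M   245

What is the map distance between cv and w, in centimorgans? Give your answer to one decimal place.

The two most frequent reciprocal classes, W CV M and w cv m, are the parental types, so the F1 was W CV M / w cv m.
The two rarest classes, W cv M and w CV m, are the double crossovers. Comparing them with the parentals, only the cv allele has switched, so cv is the middle locus and the order is m – cv – w.
Crossovers in the cv–w interval produce the single-crossover classes w CV M and W cv m (141 + 109 = 250) plus the double crossovers (57).
RF(cv–w) = (250 + 57) / 2520 = 307/2520 = 0.1218 → 12.2 centimorgans.

12.2 centimorgans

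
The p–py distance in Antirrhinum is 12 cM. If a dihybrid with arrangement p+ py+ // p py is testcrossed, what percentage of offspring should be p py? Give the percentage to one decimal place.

A map distance of 12 cM corresponds to a recombination frequency of 0.120.
The F1 is p+ py+ / p py, so p py is a parental gamete class with expected frequency (1 − r)/2 = 0.880/2 = 0.4400.
That is 0.4400 = 44.0% of the progeny.

44.0%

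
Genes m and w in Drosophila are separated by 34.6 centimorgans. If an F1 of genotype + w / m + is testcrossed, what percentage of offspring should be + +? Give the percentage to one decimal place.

17.3%

A map distance of 34.6 centimorgans corresponds to a recombination frequency of 0.346.
The F1 is + w / m +, so + + is a recombinant gamete class with expected frequency r/2 = 0.346/2 = 0.1730.
That is 0.1730 = 17.3% of the progeny.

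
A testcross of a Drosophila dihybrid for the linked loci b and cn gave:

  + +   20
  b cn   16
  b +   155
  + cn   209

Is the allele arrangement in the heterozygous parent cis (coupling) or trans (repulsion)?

trans

The two most frequent classes are + cn (209) and b + (155); these are the parental (non-recombinant) types.
So the F1 carried + cn on one chromosome and b + on the other — the recessive alleles are on opposite chromosomes (trans / repulsion).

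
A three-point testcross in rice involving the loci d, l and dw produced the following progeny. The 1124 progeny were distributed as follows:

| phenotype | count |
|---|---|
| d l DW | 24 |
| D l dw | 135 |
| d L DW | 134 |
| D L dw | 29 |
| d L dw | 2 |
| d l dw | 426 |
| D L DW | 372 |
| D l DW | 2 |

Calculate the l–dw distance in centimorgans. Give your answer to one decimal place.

5.1 centimorgans

The two most frequent reciprocal classes, d l dw and D L DW, are the parental types, so the F1 was d l dw / D L DW.
The two rarest classes, d L dw and D l DW, are the double crossovers. Comparing them with the parentals, only the l allele has switched, so l is the middle locus and the order is d – l – dw.
Crossovers in the l–dw interval produce the single-crossover classes d l DW and D L dw (24 + 29 = 53) plus the double crossovers (4).
RF(l–dw) = (53 + 4) / 1124 = 57/1124 = 0.0507 → 5.1 centimorgans.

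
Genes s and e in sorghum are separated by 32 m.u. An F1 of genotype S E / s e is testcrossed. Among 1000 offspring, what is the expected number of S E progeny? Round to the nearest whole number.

340

A map distance of 32 m.u. corresponds to a recombination frequency of 0.320.
The F1 is S E / s e, so S E is a parental gamete class with expected frequency (1 − r)/2 = 0.680/2 = 0.3400.
Expected number = 0.3400 × 1000 = 340.00 ≈ 340.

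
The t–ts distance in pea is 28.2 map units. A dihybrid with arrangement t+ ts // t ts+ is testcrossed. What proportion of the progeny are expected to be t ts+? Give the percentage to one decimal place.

35.9%

A map distance of 28.2 map units corresponds to a recombination frequency of 0.282.
The F1 is t+ ts / t ts+, so t ts+ is a parental gamete class with expected frequency (1 − r)/2 = 0.718/2 = 0.3590.
That is 0.3590 = 35.9% of the progeny.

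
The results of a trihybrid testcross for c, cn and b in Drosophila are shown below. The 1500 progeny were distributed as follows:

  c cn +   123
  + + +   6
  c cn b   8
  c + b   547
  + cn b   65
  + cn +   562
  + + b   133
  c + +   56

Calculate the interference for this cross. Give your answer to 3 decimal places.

The two most frequent reciprocal classes, c + b and + cn +, are the parental types, so the F1 was c + b / + cn +.
The two rarest classes, c cn b and + + +, are the double crossovers. Comparing them with the parentals, only the cn allele has switched, so cn is the middle locus and the order is b – cn – c.
b–cn: (121 + 14)/1500 = 0.0900; cn–c: (256 + 14)/1500 = 0.1800.
Expected DCO frequency = 0.0900 × 0.1800 ≈ 0.01620; observed = 14/1500 ≈ 0.00933.
Coefficient of coincidence = 0.00933/0.01620 ≈ 0.576; interference = 1 − 0.576 = 0.424.

0.424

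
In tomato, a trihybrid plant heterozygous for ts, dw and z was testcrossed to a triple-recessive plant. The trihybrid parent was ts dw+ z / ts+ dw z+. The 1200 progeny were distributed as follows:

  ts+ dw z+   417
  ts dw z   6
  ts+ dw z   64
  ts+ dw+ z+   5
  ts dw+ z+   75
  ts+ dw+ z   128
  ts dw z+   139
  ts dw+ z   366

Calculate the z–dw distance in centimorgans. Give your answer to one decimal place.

12.5 centimorgans

The two rarest classes, ts dw z and ts+ dw+ z+, are the double crossovers. Comparing them with the parentals, only the dw allele has switched, so dw is the middle locus and the order is ts – dw – z.
Crossovers in the dw–z interval produce the single-crossover classes ts dw+ z+ and ts+ dw z (75 + 64 = 139) plus the double crossovers (11).
RF(dw–z) = (139 + 11) / 1200 = 150/1200 = 0.1250 → 12.5 centimorgans.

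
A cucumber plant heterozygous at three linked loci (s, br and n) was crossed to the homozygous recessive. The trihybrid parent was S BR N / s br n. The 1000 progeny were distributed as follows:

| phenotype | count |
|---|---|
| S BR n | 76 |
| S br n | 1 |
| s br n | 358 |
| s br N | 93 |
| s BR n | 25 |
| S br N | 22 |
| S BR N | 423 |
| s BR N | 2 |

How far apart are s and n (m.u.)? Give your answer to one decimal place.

17.2 m.u.

The two rarest classes, s BR N and S br n, are the double crossovers. Comparing them with the parentals, only the s allele has switched, so s is the middle locus and the order is br – s – n.
Crossovers in the s–n interval produce the single-crossover classes S BR n and s br N (76 + 93 = 169) plus the double crossovers (3).
RF(s–n) = (169 + 3) / 1000 = 172/1000 = 0.1720 → 17.2 m.u.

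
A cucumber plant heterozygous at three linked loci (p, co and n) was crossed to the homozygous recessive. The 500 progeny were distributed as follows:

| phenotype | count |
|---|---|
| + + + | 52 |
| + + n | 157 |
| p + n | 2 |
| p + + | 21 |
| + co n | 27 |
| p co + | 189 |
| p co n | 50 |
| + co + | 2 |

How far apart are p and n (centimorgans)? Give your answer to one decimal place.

21.2 centimorgans

The two most frequent reciprocal classes, p co + and + + n, are the parental types, so the F1 was p co + / + + n.
The two rarest classes, + co + and p + n, are the double crossovers. Comparing them with the parentals, only the p allele has switched, so p is the middle locus and the order is co – p – n.
Crossovers in the p–n interval produce the single-crossover classes p co n and + + + (50 + 52 = 102) plus the double crossovers (4).
RF(p–n) = (102 + 4) / 500 = 106/500 = 0.2120 → 21.2 centimorgans.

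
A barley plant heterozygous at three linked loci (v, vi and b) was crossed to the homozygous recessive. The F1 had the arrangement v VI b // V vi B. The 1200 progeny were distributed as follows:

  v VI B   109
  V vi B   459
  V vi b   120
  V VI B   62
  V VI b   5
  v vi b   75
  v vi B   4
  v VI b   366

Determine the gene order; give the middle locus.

The two rarest classes, V VI b and v vi B, are the double crossovers. Comparing them with the parentals, only the v allele has switched, so v is the middle locus and the order is b – v – vi.

v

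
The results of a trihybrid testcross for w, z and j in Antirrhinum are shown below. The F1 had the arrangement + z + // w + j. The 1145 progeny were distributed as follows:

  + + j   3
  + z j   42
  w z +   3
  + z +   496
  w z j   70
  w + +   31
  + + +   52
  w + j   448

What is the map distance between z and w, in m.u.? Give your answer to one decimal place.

The two rarest classes, w z + and + + j, are the double crossovers. Comparing them with the parentals, only the w allele has switched, so w is the middle locus and the order is z – w – j.
Crossovers in the z–w interval produce the single-crossover classes + + + and w z j (52 + 70 = 122) plus the double crossovers (6).
RF(z–w) = (122 + 6) / 1145 = 128/1145 = 0.1118 → 11.2 m.u.

11.2 m.u.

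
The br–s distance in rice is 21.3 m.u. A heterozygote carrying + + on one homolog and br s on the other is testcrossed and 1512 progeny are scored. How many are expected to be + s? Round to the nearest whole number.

161

A map distance of 21.3 m.u. corresponds to a recombination frequency of 0.213.
The F1 is + + / br s, so + s is a recombinant gamete class with expected frequency r/2 = 0.213/2 = 0.1065.
Expected number = 0.1065 × 1512 = 161.03 ≈ 161.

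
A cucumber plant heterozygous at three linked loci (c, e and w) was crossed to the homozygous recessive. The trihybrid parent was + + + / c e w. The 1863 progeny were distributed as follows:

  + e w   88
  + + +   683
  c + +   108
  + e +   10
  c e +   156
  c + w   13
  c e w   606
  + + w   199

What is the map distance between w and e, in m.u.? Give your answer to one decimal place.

20.3 m.u.

The two rarest classes, + e + and c + w, are the double crossovers. Comparing them with the parentals, only the e allele has switched, so e is the middle locus and the order is c – e – w.
Crossovers in the e–w interval produce the single-crossover classes + + w and c e + (199 + 156 = 355) plus the double crossovers (23).
RF(e–w) = (355 + 23) / 1863 = 378/1863 = 0.2029 → 20.3 m.u.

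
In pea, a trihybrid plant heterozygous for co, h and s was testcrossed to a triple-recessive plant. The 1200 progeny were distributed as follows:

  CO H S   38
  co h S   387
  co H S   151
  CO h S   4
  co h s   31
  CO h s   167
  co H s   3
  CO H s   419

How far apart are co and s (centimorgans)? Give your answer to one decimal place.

The two most frequent reciprocal classes, co h S and CO H s, are the parental types, so the F1 was co h S / CO H s.
The two rarest classes, CO h S and co H s, are the double crossovers. Comparing them with the parentals, only the co allele has switched, so co is the middle locus and the order is h – co – s.
Crossovers in the co–s interval produce the single-crossover classes co h s and CO H S (31 + 38 = 69) plus the double crossovers (7).
RF(co–s) = (69 + 7) / 1200 = 76/1200 = 0.0633 → 6.3 centimorgans.

6.3 centimorgans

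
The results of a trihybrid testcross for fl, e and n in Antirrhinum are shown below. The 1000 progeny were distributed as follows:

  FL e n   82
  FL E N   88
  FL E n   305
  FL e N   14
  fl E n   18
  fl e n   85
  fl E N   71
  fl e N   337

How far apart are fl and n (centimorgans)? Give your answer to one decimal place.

The two most frequent reciprocal classes, FL E n and fl e N, are the parental types, so the F1 was FL E n / fl e N.
The two rarest classes, fl E n and FL e N, are the double crossovers. Comparing them with the parentals, only the fl allele has switched, so fl is the middle locus and the order is n – fl – e.
Crossovers in the n–fl interval produce the single-crossover classes FL E N and fl e n (88 + 85 = 173) plus the double crossovers (32).
RF(n–fl) = (173 + 32) / 1000 = 205/1000 = 0.2050 → 20.5 centimorgans.

20.5 centimorgans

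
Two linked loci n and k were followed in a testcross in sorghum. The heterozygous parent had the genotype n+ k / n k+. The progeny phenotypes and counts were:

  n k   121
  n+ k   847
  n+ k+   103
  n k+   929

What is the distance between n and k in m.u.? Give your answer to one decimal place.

11.2 m.u.

The recombinant classes are n+ k+ and n k: 103 + 121 = 224.
Recombination frequency = 224/2000 = 0.1120 ≈ 11.2%, i.e. 11.2 m.u.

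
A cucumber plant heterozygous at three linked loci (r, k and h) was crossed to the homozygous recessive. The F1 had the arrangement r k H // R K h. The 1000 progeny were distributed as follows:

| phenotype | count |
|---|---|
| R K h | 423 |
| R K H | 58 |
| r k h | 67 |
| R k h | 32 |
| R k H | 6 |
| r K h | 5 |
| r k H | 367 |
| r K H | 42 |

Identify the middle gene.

The two rarest classes, R k H and r K h, are the double crossovers. Comparing them with the parentals, only the r allele has switched, so r is the middle locus and the order is h – r – k.

r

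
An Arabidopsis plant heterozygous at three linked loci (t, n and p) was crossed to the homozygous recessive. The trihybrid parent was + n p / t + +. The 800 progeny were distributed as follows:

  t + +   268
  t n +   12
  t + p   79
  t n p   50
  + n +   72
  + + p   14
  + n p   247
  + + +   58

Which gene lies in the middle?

The two rarest classes, + + p and t n +, are the double crossovers. Comparing them with the parentals, only the n allele has switched, so n is the middle locus and the order is t – n – p.

n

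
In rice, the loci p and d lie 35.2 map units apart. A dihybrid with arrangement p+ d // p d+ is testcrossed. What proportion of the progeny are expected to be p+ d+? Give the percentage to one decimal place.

17.6%

A map distance of 35.2 map units corresponds to a recombination frequency of 0.352.
The F1 is p+ d / p d+, so p+ d+ is a recombinant gamete class with expected frequency r/2 = 0.352/2 = 0.1760.
That is 0.1760 = 17.6% of the progeny.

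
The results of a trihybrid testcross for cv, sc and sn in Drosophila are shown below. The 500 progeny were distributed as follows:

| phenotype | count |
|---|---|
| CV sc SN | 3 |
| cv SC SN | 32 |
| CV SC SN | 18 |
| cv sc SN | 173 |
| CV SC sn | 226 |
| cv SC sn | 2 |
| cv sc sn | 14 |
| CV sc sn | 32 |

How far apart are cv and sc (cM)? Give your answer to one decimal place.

13.8 cM

The two most frequent reciprocal classes, cv sc SN and CV SC sn, are the parental types, so the F1 was cv sc SN / CV SC sn.
The two rarest classes, CV sc SN and cv SC sn, are the double crossovers. Comparing them with the parentals, only the cv allele has switched, so cv is the middle locus and the order is sn – cv – sc.
Crossovers in the cv–sc interval produce the single-crossover classes cv SC SN and CV sc sn (32 + 32 = 64) plus the double crossovers (5).
RF(cv–sc) = (64 + 5) / 500 = 69/500 = 0.1380 → 13.8 cM.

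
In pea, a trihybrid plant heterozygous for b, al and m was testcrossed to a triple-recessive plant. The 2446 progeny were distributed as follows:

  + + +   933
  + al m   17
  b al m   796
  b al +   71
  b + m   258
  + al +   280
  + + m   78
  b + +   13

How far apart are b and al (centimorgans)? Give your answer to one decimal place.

The two most frequent reciprocal classes, b al m and + + +, are the parental types, so the F1 was b al m / + + +.
The two rarest classes, + al m and b + +, are the double crossovers. Comparing them with the parentals, only the b allele has switched, so b is the middle locus and the order is m – b – al.
Crossovers in the b–al interval produce the single-crossover classes b + m and + al + (258 + 280 = 538) plus the double crossovers (30).
RF(b–al) = (538 + 30) / 2446 = 568/2446 = 0.2322 → 23.2 centimorgans.

23.2 centimorgans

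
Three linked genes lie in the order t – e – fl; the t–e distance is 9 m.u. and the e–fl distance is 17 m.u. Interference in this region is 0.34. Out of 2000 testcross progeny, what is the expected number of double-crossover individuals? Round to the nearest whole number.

Map distances give recombination frequencies of 0.090 and 0.170 for the two intervals.
With interference 0.34 (so coincidence = 0.66), expected double-crossover frequency = 0.090 × 0.170 × 0.66 = 0.01010.
Expected number = 0.01010 × 2000 = 20.20 ≈ 20.

20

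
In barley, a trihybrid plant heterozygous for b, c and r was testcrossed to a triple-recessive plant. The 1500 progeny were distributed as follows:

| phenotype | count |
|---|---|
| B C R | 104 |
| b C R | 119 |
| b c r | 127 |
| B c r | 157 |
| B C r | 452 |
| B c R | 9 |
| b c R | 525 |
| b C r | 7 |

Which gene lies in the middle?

b

The two most frequent reciprocal classes, B C r and b c R, are the parental types, so the F1 was B C r / b c R.
The two rarest classes, b C r and B c R, are the double crossovers. Comparing them with the parentals, only the b allele has switched, so b is the middle locus and the order is r – b – c.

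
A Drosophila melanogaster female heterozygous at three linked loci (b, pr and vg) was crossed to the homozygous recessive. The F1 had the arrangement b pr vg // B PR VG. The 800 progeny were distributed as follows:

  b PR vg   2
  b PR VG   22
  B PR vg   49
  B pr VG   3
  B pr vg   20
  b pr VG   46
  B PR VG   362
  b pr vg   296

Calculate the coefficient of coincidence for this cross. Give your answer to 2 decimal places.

0.85

The two rarest classes, b PR vg and B pr VG, are the double crossovers. Comparing them with the parentals, only the pr allele has switched, so pr is the middle locus and the order is b – pr – vg.
b–pr: (42 + 5)/800 = 0.0587; pr–vg: (95 + 5)/800 = 0.1250.
Expected DCO frequency = 0.0587 × 0.1250 ≈ 0.00734; observed = 5/800 ≈ 0.00625.
Coefficient of coincidence = 0.00625/0.00734 ≈ 0.85.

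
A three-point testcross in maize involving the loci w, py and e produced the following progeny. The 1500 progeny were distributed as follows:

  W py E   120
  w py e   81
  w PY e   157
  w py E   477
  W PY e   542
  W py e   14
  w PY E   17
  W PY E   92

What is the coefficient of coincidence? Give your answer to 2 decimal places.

The two most frequent reciprocal classes, W PY e and w py E, are the parental types, so the F1 was W PY e / w py E.
The two rarest classes, W py e and w PY E, are the double crossovers. Comparing them with the parentals, only the py allele has switched, so py is the middle locus and the order is e – py – w.
e–py: (173 + 31)/1500 = 0.1360; py–w: (277 + 31)/1500 = 0.2053.
Expected DCO frequency = 0.1360 × 0.2053 ≈ 0.02792; observed = 31/1500 ≈ 0.02067.
Coefficient of coincidence = 0.02067/0.02792 ≈ 0.74.

0.74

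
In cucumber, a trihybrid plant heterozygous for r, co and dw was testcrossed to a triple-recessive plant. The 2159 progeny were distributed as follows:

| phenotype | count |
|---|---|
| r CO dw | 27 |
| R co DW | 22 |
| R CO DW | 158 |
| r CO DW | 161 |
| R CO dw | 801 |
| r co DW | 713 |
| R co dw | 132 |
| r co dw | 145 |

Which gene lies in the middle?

The two most frequent reciprocal classes, r co DW and R CO dw, are the parental types, so the F1 was r co DW / R CO dw.
The two rarest classes, R co DW and r CO dw, are the double crossovers. Comparing them with the parentals, only the r allele has switched, so r is the middle locus and the order is dw – r – co.

r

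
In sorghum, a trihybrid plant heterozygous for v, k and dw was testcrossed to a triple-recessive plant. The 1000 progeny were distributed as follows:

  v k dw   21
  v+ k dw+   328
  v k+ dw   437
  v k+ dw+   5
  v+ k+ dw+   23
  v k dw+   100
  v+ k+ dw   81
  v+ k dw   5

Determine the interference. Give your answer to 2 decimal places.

0.03

The two most frequent reciprocal classes, v k+ dw and v+ k dw+, are the parental types, so the F1 was v k+ dw / v+ k dw+.
The two rarest classes, v k+ dw+ and v+ k dw, are the double crossovers. Comparing them with the parentals, only the dw allele has switched, so dw is the middle locus and the order is k – dw – v.
k–dw: (44 + 10)/1000 = 0.0540; dw–v: (181 + 10)/1000 = 0.1910.
Expected DCO frequency = 0.0540 × 0.1910 ≈ 0.01031; observed = 10/1000 ≈ 0.01000.
Coefficient of coincidence = 0.01000/0.01031 ≈ 0.97; interference = 1 − 0.97 = 0.03.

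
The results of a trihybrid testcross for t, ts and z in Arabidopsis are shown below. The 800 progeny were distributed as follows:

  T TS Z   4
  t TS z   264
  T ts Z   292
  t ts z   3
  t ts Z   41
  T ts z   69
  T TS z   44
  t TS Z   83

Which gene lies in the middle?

ts

The two most frequent reciprocal classes, t TS z and T ts Z, are the parental types, so the F1 was t TS z / T ts Z.
The two rarest classes, t ts z and T TS Z, are the double crossovers. Comparing them with the parentals, only the ts allele has switched, so ts is the middle locus and the order is t – ts – z.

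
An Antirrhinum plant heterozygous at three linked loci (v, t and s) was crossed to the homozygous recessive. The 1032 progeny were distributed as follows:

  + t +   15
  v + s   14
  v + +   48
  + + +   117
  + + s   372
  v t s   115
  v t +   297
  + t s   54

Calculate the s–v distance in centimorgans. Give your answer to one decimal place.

25.3 centimorgans

The two most frequent reciprocal classes, + + s and v t +, are the parental types, so the F1 was + + s / v t +.
The two rarest classes, v + s and + t +, are the double crossovers. Comparing them with the parentals, only the v allele has switched, so v is the middle locus and the order is s – v – t.
Crossovers in the s–v interval produce the single-crossover classes + + + and v t s (117 + 115 = 232) plus the double crossovers (29).
RF(s–v) = (232 + 29) / 1032 = 261/1032 = 0.2529 → 25.3 centimorgans.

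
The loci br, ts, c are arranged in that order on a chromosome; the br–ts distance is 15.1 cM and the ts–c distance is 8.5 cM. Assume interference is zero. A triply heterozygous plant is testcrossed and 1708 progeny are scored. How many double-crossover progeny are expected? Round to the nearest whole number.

22

Map distances give recombination frequencies of 0.151 and 0.085 for the two intervals.
With no interference, expected double-crossover frequency = 0.151 × 0.085 = 0.01284.
Expected number = 0.01284 × 1708 = 21.92 ≈ 22.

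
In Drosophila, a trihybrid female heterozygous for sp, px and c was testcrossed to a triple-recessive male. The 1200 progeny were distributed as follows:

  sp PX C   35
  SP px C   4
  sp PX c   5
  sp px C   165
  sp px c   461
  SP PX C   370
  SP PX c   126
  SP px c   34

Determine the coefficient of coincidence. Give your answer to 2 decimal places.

0.46

The two most frequent reciprocal classes, sp px c and SP PX C, are the parental types, so the F1 was sp px c / SP PX C.
The two rarest classes, sp PX c and SP px C, are the double crossovers. Comparing them with the parentals, only the px allele has switched, so px is the middle locus and the order is c – px – sp.
c–px: (291 + 9)/1200 = 0.2500; px–sp: (69 + 9)/1200 = 0.0650.
Expected DCO frequency = 0.2500 × 0.0650 ≈ 0.01625; observed = 9/1200 ≈ 0.00750.
Coefficient of coincidence = 0.00750/0.01625 ≈ 0.46.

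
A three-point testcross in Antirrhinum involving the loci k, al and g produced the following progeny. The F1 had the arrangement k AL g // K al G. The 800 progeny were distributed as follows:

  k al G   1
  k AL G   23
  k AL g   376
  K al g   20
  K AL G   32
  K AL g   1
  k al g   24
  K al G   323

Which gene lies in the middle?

The two rarest classes, K AL g and k al G, are the double crossovers. Comparing them with the parentals, only the k allele has switched, so k is the middle locus and the order is al – k – g.

k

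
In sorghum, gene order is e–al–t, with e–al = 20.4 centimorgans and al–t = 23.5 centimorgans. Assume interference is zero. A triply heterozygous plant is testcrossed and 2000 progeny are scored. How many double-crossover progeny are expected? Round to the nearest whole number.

96

Map distances give recombination frequencies of 0.204 and 0.235 for the two intervals.
With no interference, expected double-crossover frequency = 0.204 × 0.235 = 0.04794.
Expected number = 0.04794 × 2000 = 95.88 ≈ 96.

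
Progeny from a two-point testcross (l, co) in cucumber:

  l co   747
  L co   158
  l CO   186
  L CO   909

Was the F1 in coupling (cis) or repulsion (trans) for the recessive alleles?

The two most frequent classes are L CO (909) and l co (747); these are the parental (non-recombinant) types.
So the F1 carried L CO on one chromosome and l co on the other — the recessive alleles are on the same chromosome (cis / coupling).

cis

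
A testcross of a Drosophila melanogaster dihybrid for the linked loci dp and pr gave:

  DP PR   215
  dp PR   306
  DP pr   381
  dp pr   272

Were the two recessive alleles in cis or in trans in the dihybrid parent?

trans

The two most frequent classes are DP pr (381) and dp PR (306); these are the parental (non-recombinant) types.
So the F1 carried DP pr on one chromosome and dp PR on the other — the recessive alleles are on opposite chromosomes (trans / repulsion).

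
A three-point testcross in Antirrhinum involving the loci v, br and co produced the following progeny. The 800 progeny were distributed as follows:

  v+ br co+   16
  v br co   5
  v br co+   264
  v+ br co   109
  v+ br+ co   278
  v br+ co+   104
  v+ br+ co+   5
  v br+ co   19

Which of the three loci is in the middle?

The two most frequent reciprocal classes, v br co+ and v+ br+ co, are the parental types, so the F1 was v br co+ / v+ br+ co.
The two rarest classes, v br co and v+ br+ co+, are the double crossovers. Comparing them with the parentals, only the co allele has switched, so co is the middle locus and the order is v – co – br.

co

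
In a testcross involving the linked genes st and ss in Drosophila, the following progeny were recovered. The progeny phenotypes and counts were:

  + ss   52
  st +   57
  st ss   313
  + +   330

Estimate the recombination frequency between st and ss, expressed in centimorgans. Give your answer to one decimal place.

14.5 centimorgans

The two most frequent classes, + + (330) and st ss (313), are the parental types, so the F1 was + + / st ss.
The recombinant classes are + ss and st +: 52 + 57 = 109.
Recombination frequency = 109/752 = 0.1449 ≈ 14.5%, i.e. 14.5 centimorgans.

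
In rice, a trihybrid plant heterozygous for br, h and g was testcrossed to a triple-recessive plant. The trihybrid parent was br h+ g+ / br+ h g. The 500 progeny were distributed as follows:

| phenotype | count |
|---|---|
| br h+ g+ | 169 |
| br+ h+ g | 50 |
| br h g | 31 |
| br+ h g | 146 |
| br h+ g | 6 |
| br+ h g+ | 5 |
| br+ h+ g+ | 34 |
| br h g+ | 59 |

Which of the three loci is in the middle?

g

The two rarest classes, br h+ g and br+ h g+, are the double crossovers. Comparing them with the parentals, only the g allele has switched, so g is the middle locus and the order is h – g – br.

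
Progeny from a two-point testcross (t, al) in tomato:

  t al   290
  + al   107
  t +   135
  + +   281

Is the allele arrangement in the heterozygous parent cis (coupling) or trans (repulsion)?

cis

The two most frequent classes are + + (281) and t al (290); these are the parental (non-recombinant) types.
So the F1 carried + + on one chromosome and t al on the other — the recessive alleles are on the same chromosome (cis / coupling).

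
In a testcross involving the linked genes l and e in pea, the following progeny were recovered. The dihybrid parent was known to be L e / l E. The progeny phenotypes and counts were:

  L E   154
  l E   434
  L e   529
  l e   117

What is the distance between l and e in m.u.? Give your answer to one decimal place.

The recombinant classes are L E and l e: 154 + 117 = 271.
Recombination frequency = 271/1234 = 0.2196 ≈ 22.0%, i.e. 22.0 m.u.

22.0 m.u.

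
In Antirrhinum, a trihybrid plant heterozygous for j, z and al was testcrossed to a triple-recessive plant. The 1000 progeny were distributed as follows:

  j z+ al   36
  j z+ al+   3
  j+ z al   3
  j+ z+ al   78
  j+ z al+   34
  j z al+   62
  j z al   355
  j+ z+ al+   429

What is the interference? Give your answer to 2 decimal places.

The two most frequent reciprocal classes, j z al and j+ z+ al+, are the parental types, so the F1 was j z al / j+ z+ al+.
The two rarest classes, j+ z al and j z+ al+, are the double crossovers. Comparing them with the parentals, only the j allele has switched, so j is the middle locus and the order is al – j – z.
al–j: (140 + 6)/1000 = 0.1460; j–z: (70 + 6)/1000 = 0.0760.
Expected DCO frequency = 0.1460 × 0.0760 ≈ 0.01110; observed = 6/1000 ≈ 0.00600.
Coefficient of coincidence = 0.00600/0.01110 ≈ 0.54; interference = 1 − 0.54 = 0.46.

0.46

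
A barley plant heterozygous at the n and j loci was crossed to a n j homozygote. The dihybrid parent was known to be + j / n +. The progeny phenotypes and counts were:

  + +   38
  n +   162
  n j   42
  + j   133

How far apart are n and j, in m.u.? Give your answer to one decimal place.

21.3 m.u.

The recombinant classes are + + and n j: 38 + 42 = 80.
Recombination frequency = 80/375 = 0.2133 ≈ 21.3%, i.e. 21.3 m.u.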